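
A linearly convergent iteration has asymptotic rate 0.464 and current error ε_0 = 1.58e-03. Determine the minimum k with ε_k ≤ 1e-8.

After k steps, ε_k ≈ 1.58e-03·0.464^k.
Need 0.464^k ≤ 1e-8/1.58e-03 = 6.32911e-06.
k ≥ ln(6.32911e-06)/ln(0.464) = -11.9704/-0.76787 = 15.589.
Smallest integer k = 16.

16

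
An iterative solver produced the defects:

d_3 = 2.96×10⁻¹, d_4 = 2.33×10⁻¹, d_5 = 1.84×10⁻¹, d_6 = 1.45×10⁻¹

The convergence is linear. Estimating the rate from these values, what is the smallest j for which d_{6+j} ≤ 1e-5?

41

Rate ρ ≈ d_6/d_5 = 1.45×10⁻¹/1.84×10⁻¹ = 0.7880.
After j more steps, d_{6+j} ≈ 1.45×10⁻¹·ρ^j; need ρ^j ≤ 1e-5/1.45×10⁻¹ = 6.89655e-05.
j ≥ ln(6.89655e-05)/ln(0.7880) = -9.5819/-0.23826 = 40.216.
So 41 more iterations are needed.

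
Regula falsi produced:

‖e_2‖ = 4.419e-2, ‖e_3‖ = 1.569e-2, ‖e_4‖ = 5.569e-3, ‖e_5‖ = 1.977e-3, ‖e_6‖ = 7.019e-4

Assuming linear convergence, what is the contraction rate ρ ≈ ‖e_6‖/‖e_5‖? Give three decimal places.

0.355

ρ ≈ ‖e_6‖/‖e_5‖ = 7.019e-4/1.977e-3 = 0.35503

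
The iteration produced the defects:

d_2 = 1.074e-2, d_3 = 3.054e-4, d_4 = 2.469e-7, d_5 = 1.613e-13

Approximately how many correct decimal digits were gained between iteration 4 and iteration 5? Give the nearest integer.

Digits gained ≈ log₁₀(d_4/d_5) = log₁₀(2.469e-7/1.613e-13) = log₁₀(1.53069e+06) ≈ 6.185.

6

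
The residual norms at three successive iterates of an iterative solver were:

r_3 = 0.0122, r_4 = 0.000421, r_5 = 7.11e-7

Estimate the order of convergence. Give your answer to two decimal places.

p ≈ ln(r_5/r_4) / ln(r_4/r_3)
  = ln(7.11e-7/0.000421) / ln(0.000421/0.0122)
  = ln(0.00168884) / ln(0.0345082)
  = -6.38371 / -3.36656 ≈ 1.89621

1.90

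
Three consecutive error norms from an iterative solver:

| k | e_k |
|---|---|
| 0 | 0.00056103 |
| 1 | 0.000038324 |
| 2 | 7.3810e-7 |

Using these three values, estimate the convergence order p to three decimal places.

p ≈ ln(e_2/e_1) / ln(e_1/e_0)
  = ln(7.3810e-7/0.000038324) / ln(0.000038324/0.00056103)
  = ln(0.0192595) / ln(0.0683101)
  = -3.949751 / -2.683698 ≈ 1.471757

1.472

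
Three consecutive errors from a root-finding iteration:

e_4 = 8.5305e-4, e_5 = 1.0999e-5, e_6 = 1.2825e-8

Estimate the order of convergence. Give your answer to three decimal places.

1.552

p ≈ ln(e_6/e_5) / ln(e_5/e_4)
  = ln(1.2825e-8/1.0999e-5) / ln(1.0999e-5/8.5305e-4)
  = ln(0.00116602) / ln(0.0128937)
  = -6.754159 / -4.351016 ≈ 1.552318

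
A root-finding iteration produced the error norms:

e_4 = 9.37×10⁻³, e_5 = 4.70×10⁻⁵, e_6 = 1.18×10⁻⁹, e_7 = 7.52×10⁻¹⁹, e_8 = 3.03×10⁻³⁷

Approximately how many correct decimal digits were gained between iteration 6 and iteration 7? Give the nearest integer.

9

Digits gained ≈ log₁₀(e_6/e_7) = log₁₀(1.18×10⁻⁹/7.52×10⁻¹⁹) = log₁₀(1.56915e+09) ≈ 9.196.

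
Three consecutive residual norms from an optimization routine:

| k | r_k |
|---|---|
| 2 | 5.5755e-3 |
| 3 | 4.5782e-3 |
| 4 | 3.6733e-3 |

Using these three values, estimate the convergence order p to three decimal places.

1.117

p ≈ ln(r_4/r_3) / ln(r_3/r_2)
  = ln(3.6733e-3/4.5782e-3) / ln(4.5782e-3/5.5755e-3)
  = ln(0.802346) / ln(0.821128)
  = -0.220215 / -0.197076 ≈ 1.117412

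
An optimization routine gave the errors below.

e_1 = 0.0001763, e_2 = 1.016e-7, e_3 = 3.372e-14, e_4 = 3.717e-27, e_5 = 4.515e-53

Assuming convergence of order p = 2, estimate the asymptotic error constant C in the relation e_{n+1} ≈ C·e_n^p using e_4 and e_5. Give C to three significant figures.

3.27

C ≈ e_5 / e_4^2
  = 4.515e-53 / (3.717e-27)^2
  = 4.515e-53 / 1.38161e-53 ≈ 3.2679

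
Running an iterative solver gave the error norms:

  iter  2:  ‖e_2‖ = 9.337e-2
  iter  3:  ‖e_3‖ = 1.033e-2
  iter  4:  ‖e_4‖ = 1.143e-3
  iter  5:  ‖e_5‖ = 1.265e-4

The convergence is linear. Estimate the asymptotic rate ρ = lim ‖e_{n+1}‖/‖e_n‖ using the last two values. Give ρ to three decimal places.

0.111

ρ ≈ ‖e_5‖/‖e_4‖ = 1.265e-4/1.143e-3 = 0.11067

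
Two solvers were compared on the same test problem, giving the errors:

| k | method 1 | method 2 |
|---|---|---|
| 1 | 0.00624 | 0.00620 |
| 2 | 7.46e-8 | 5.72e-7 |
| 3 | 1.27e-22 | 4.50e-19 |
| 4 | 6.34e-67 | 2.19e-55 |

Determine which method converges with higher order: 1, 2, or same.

same

Method 1: p ≈ ln(6.34e-67/1.27e-22)/ln(1.27e-22/7.46e-8) ≈ 3.00.
Method 2: p ≈ ln(2.19e-55/4.50e-19)/ln(4.50e-19/5.72e-7) ≈ 3.00.
Both orders ≈ 3.0 — effectively the same.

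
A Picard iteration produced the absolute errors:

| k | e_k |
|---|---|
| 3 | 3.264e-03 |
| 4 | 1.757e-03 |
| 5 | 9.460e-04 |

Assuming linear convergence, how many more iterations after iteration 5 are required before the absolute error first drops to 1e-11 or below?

30

Rate ρ ≈ e_5/e_4 = 9.460e-04/1.757e-03 = 0.5384.
After j more steps, e_{5+j} ≈ 9.460e-04·ρ^j; need ρ^j ≤ 1e-11/9.460e-04 = 1.05708e-08.
j ≥ ln(1.05708e-08)/ln(0.5384) = -18.3652/-0.61915 = 29.662.
So 30 more iterations are needed.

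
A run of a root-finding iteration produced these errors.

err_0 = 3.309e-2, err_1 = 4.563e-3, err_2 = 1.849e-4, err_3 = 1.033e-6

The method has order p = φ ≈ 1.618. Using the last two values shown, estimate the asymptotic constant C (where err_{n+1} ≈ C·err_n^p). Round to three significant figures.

C ≈ err_3 / err_2^1.618
  = 1.033e-6 / (1.849e-4)^1.618
  = 1.033e-6 / 9.11809e-07 ≈ 1.1329

1.13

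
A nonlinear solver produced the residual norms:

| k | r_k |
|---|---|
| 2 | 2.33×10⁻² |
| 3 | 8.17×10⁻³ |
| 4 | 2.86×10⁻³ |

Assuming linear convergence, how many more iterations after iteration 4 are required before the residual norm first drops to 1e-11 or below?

19

Rate ρ ≈ r_4/r_3 = 2.86×10⁻³/8.17×10⁻³ = 0.3501.
After j more steps, r_{4+j} ≈ 2.86×10⁻³·ρ^j; need ρ^j ≤ 1e-11/2.86×10⁻³ = 3.4965e-09.
j ≥ ln(3.4965e-09)/ln(0.3501) = -19.4715/-1.04954 = 18.552.
So 19 more iterations are needed.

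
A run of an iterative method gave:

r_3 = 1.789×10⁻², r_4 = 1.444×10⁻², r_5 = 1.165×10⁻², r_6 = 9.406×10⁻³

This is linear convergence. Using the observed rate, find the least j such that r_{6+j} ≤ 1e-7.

54

Rate ρ ≈ r_6/r_5 = 9.406×10⁻³/1.165×10⁻² = 0.8074.
After j more steps, r_{6+j} ≈ 9.406×10⁻³·ρ^j; need ρ^j ≤ 1e-7/9.406×10⁻³ = 1.06315e-05.
j ≥ ln(1.06315e-05)/ln(0.8074) = -11.4517/-0.21394 = 53.528.
So 54 more iterations are needed.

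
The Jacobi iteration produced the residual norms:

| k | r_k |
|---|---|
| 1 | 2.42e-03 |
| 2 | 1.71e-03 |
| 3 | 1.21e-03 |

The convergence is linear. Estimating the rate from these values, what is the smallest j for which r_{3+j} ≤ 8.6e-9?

Rate ρ ≈ r_3/r_2 = 1.21e-03/1.71e-03 = 0.7076.
After j more steps, r_{3+j} ≈ 1.21e-03·ρ^j; need ρ^j ≤ 8.6e-9/1.21e-03 = 7.10744e-06.
j ≥ ln(7.10744e-06)/ln(0.7076) = -11.8544/-0.34588 = 34.273.
So 35 more iterations are needed.

35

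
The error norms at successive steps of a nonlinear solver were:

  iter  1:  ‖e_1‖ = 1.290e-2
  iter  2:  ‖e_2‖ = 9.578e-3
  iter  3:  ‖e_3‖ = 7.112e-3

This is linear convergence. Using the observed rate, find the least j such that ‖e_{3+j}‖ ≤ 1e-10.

Rate ρ ≈ ‖e_3‖/‖e_2‖ = 7.112e-3/9.578e-3 = 0.7425.
After j more steps, ‖e_{3+j}‖ ≈ 7.112e-3·ρ^j; need ρ^j ≤ 1e-10/7.112e-3 = 1.40607e-08.
j ≥ ln(1.40607e-08)/ln(0.7425) = -18.0799/-0.29773 = 60.726.
So 61 more iterations are needed.

61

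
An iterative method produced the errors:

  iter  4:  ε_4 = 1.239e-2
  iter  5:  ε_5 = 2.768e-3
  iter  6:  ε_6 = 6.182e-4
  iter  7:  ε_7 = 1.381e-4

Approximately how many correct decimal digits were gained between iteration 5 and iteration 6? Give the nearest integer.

1

Digits gained ≈ log₁₀(ε_5/ε_6) = log₁₀(2.768e-3/6.182e-4) = log₁₀(4.47752) ≈ 0.651.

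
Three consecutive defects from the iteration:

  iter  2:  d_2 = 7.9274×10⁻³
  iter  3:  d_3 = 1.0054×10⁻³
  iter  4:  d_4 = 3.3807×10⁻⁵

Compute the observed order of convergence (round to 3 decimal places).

p ≈ ln(d_4/d_3) / ln(d_3/d_2)
  = ln(3.3807×10⁻⁵/1.0054×10⁻³) / ln(1.0054×10⁻³/7.9274×10⁻³)
  = ln(0.0336254) / ln(0.126826)
  = -3.392474 / -2.064939 ≈ 1.642893

1.643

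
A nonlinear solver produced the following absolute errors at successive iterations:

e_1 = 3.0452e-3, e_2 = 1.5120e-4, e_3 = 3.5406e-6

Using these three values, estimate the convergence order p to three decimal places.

p ≈ ln(e_3/e_2) / ln(e_2/e_1)
  = ln(3.5406e-6/1.5120e-4) / ln(1.5120e-4/3.0452e-3)
  = ln(0.0234167) / ln(0.0496519)
  = -3.754306 / -3.002719 ≈ 1.250302

1.250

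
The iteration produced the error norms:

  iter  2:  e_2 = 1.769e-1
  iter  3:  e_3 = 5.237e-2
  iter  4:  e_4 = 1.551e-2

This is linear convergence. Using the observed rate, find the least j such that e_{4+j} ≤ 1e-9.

Rate ρ ≈ e_4/e_3 = 1.551e-2/5.237e-2 = 0.2962.
After j more steps, e_{4+j} ≈ 1.551e-2·ρ^j; need ρ^j ≤ 1e-9/1.551e-2 = 6.44745e-08.
j ≥ ln(6.44745e-08)/ln(0.2962) = -16.5570/-1.21672 = 13.608.
So 14 more iterations are needed.

14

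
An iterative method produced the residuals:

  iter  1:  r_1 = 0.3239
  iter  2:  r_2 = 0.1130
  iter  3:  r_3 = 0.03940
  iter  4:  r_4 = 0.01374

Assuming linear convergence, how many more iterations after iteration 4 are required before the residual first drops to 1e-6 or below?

Rate ρ ≈ r_4/r_3 = 0.01374/0.03940 = 0.3487.
After j more steps, r_{4+j} ≈ 0.01374·ρ^j; need ρ^j ≤ 1e-6/0.01374 = 7.27802e-05.
j ≥ ln(7.27802e-05)/ln(0.3487) = -9.5281/-1.05354 = 9.044.
So 10 more iterations are needed.

10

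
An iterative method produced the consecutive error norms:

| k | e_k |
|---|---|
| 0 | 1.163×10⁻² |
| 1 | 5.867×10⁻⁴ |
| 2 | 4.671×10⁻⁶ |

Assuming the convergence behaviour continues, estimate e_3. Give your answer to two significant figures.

First estimate the order: p ≈ ln(e_2/e_1) / ln(e_1/e_0) = ln(4.671×10⁻⁶/5.867×10⁻⁴)/ln(5.867×10⁻⁴/1.163×10⁻²) = ln(0.00796148)/ln(0.0504471) ≈ 1.6182.
Then e_3 ≈ e_2·(e_2/e_1)^p = 4.671×10⁻⁶·(0.00796148)^1.6182 = 4.671×10⁻⁶·0.000401225 ≈ 1.874e-09.

1.9e-9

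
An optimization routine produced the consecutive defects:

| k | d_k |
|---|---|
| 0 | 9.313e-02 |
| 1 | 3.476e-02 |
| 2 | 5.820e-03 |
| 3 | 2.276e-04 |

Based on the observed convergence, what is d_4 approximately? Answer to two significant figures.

6.4e-7

First estimate the order: p ≈ ln(d_3/d_2) / ln(d_2/d_1) = ln(2.276e-04/5.820e-03)/ln(5.820e-03/3.476e-02) = ln(0.0391065)/ln(0.167434) ≈ 1.8137.
Then d_4 ≈ d_3·(d_3/d_2)^p = 2.276e-04·(0.0391065)^1.8137 = 2.276e-04·0.00279745 ≈ 6.367e-07.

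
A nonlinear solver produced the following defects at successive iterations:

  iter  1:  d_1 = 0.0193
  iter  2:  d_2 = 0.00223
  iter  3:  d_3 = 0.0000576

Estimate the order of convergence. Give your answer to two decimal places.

p ≈ ln(d_3/d_2) / ln(d_2/d_1)
  = ln(0.0000576/0.00223) / ln(0.00223/0.0193)
  = ln(0.0258296) / ln(0.115544)
  = -3.65623 / -2.15810 ≈ 1.69419

1.69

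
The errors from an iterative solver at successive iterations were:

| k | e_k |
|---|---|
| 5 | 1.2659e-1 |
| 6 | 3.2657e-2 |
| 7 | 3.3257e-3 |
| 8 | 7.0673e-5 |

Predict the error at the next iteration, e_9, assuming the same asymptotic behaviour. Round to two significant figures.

First estimate the order: p ≈ ln(e_8/e_7) / ln(e_7/e_6) = ln(7.0673e-5/3.3257e-3)/ln(3.3257e-3/3.2657e-2) = ln(0.0212506)/ln(0.101837) ≈ 1.6860.
Then e_9 ≈ e_8·(e_8/e_7)^p = 7.0673e-5·(0.0212506)^1.6860 = 7.0673e-5·0.00151338 ≈ 1.07e-07.

1.1e-7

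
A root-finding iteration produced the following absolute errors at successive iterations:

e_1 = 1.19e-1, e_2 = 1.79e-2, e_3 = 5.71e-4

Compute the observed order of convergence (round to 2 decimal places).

p ≈ ln(e_3/e_2) / ln(e_2/e_1)
  = ln(5.71e-4/1.79e-2) / ln(1.79e-2/1.19e-1)
  = ln(0.0318994) / ln(0.15042)
  = -3.44517 / -1.89432 ≈ 1.81868

1.82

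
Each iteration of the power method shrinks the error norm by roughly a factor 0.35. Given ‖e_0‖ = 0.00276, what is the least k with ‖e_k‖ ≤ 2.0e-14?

After k steps, ‖e_k‖ ≈ 0.00276·0.35^k.
Need 0.35^k ≤ 2.0e-14/0.00276 = 7.24638e-12.
k ≥ ln(7.24638e-12)/ln(0.35) = -25.6505/-1.04982 = 24.433.
Smallest integer k = 25.

25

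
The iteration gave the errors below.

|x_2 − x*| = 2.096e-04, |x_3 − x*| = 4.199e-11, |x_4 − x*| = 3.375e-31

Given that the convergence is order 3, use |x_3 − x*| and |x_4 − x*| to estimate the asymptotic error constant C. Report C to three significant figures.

4.56

C ≈ |x_4 − x*| / |x_3 − x*|^3
  = 3.375e-31 / (4.199e-11)^3
  = 3.375e-31 / 7.40351e-32 ≈ 4.5586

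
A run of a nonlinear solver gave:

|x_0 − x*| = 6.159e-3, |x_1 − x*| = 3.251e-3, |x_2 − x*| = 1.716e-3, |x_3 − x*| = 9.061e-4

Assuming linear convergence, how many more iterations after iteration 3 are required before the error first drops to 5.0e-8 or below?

16

Rate ρ ≈ |x_3 − x*|/|x_2 − x*| = 9.061e-4/1.716e-3 = 0.5280.
After j more steps, |x_{3+j} − x*| ≈ 9.061e-4·ρ^j; need ρ^j ≤ 5.0e-8/9.061e-4 = 5.51815e-05.
j ≥ ln(5.51815e-05)/ln(0.5280) = -9.8049/-0.63866 = 15.352.
So 16 more iterations are needed.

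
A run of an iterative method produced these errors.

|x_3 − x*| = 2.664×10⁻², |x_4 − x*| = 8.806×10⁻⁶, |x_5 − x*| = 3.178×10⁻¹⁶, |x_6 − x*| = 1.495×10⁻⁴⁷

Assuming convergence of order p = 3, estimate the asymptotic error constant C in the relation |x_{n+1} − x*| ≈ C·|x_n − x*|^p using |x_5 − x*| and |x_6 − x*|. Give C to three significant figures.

0.466

C ≈ |x_6 − x*| / |x_5 − x*|^3
  = 1.495×10⁻⁴⁷ / (3.178×10⁻¹⁶)^3
  = 1.495×10⁻⁴⁷ / 3.20968e-47 ≈ 0.46578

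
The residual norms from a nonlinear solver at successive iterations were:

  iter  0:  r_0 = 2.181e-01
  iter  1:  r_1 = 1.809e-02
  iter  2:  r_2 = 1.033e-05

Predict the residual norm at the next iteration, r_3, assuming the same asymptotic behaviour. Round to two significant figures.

1.9e-15

First estimate the order: p ≈ ln(r_2/r_1) / ln(r_1/r_0) = ln(1.033e-05/1.809e-02)/ln(1.809e-02/2.181e-01) = ln(0.000571034)/ln(0.0829436) ≈ 2.9997.
Then r_3 ≈ r_2·(r_2/r_1)^p = 1.033e-05·(0.000571034)^2.9997 = 1.033e-05·1.8662e-10 ≈ 1.928e-15.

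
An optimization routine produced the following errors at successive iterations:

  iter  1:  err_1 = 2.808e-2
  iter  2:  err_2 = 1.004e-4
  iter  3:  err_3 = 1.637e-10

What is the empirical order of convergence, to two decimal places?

2.37

p ≈ ln(err_3/err_2) / ln(err_2/err_1)
  = ln(1.637e-10/1.004e-4) / ln(1.004e-4/2.808e-2)
  = ln(1.63048e-06) / ln(0.0035755)
  = -13.32664 / -5.63365 ≈ 2.36554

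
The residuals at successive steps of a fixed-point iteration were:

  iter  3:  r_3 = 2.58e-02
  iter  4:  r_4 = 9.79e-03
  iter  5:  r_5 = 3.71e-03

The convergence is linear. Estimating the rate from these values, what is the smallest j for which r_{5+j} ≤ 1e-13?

Rate ρ ≈ r_5/r_4 = 3.71e-03/9.79e-03 = 0.3790.
After j more steps, r_{5+j} ≈ 3.71e-03·ρ^j; need ρ^j ≤ 1e-13/3.71e-03 = 2.69542e-11.
j ≥ ln(2.69542e-11)/ln(0.3790) = -24.3369/-0.97022 = 25.084.
So 26 more iterations are needed.

26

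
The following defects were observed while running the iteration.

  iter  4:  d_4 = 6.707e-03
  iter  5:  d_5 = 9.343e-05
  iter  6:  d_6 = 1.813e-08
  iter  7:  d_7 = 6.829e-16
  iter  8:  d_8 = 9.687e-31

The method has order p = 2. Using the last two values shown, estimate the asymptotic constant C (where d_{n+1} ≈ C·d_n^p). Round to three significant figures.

2.08

C ≈ d_8 / d_7^2
  = 9.687e-31 / (6.829e-16)^2
  = 9.687e-31 / 4.66352e-31 ≈ 2.0772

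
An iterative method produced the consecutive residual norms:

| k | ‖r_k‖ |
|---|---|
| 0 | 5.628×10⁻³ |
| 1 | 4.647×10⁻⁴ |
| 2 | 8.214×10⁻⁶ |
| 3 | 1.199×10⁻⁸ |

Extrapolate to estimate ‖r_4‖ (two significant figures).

3.1e-13

First estimate the order: p ≈ ln(‖r_3‖/‖r_2‖) / ln(‖r_2‖/‖r_1‖) = ln(1.199×10⁻⁸/8.214×10⁻⁶)/ln(8.214×10⁻⁶/4.647×10⁻⁴) = ln(0.0014597)/ln(0.0176759) ≈ 1.6180.
Then ‖r_4‖ ≈ ‖r_3‖·(‖r_3‖/‖r_2‖)^p = 1.199×10⁻⁸·(0.0014597)^1.6180 = 1.199×10⁻⁸·2.58094e-05 ≈ 3.095e-13.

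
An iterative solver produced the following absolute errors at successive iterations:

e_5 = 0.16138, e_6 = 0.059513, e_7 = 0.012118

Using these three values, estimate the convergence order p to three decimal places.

1.595

p ≈ ln(e_7/e_6) / ln(e_6/e_5)
  = ln(0.012118/0.059513) / ln(0.059513/0.16138)
  = ln(0.203619) / ln(0.368776)
  = -1.591505 / -0.997566 ≈ 1.595388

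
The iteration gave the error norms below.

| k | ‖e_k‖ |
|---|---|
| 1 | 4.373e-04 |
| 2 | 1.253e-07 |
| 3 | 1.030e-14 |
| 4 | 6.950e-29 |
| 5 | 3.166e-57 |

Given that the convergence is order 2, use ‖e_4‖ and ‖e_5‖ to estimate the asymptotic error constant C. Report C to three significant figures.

C ≈ ‖e_5‖ / ‖e_4‖^2
  = 3.166e-57 / (6.950e-29)^2
  = 3.166e-57 / 4.83025e-57 ≈ 0.65545

0.655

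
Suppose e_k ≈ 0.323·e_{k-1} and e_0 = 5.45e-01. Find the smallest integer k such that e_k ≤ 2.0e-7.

14

After k steps, e_k ≈ 5.45e-01·0.323^k.
Need 0.323^k ≤ 2.0e-7/5.45e-01 = 3.66972e-07.
k ≥ ln(3.66972e-07)/ln(0.323) = -14.8180/-1.13010 = 13.112.
Smallest integer k = 14.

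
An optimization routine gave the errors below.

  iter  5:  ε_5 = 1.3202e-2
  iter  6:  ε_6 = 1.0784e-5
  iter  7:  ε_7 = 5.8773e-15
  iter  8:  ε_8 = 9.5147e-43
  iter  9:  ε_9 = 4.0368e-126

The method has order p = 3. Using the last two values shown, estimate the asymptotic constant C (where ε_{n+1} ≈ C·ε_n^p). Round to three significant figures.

C ≈ ε_9 / ε_8^3
  = 4.0368e-126 / (9.5147e-43)^3
  = 4.0368e-126 / 8.61361e-127 ≈ 4.6865

4.69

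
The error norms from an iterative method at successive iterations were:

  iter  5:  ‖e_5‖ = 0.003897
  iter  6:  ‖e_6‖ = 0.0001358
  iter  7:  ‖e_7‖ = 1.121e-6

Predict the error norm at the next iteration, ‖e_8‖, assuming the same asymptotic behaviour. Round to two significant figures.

First estimate the order: p ≈ ln(‖e_7‖/‖e_6‖) / ln(‖e_6‖/‖e_5‖) = ln(1.121e-6/0.0001358)/ln(0.0001358/0.003897) = ln(0.00825479)/ln(0.0348473) ≈ 1.4290.
Then ‖e_8‖ ≈ ‖e_7‖·(‖e_7‖/‖e_6‖)^p = 1.121e-6·(0.00825479)^1.4290 = 1.121e-6·0.00105432 ≈ 1.182e-09.

1.2e-9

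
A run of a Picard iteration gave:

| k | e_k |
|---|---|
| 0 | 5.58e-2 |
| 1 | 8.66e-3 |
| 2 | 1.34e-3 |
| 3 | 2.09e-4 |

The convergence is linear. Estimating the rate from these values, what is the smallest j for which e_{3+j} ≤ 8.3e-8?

5

Rate ρ ≈ e_3/e_2 = 2.09e-4/1.34e-3 = 0.1560.
After j more steps, e_{3+j} ≈ 2.09e-4·ρ^j; need ρ^j ≤ 8.3e-8/2.09e-4 = 0.000397129.
j ≥ ln(0.000397129)/ln(0.1560) = -7.8312/-1.85790 = 4.215.
So 5 more iterations are needed.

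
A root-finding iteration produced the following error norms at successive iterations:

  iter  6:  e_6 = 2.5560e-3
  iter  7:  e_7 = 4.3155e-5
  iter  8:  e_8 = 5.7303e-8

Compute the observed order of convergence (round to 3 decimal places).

1.623

p ≈ ln(e_8/e_7) / ln(e_7/e_6)
  = ln(5.7303e-8/4.3155e-5) / ln(4.3155e-5/2.5560e-3)
  = ln(0.00132784) / ln(0.0168838)
  = -6.624202 / -4.081401 ≈ 1.623022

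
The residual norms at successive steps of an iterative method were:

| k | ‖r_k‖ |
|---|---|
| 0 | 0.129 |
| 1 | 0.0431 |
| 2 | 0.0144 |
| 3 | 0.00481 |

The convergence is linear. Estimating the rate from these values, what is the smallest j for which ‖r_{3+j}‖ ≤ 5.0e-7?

Rate ρ ≈ ‖r_3‖/‖r_2‖ = 0.00481/0.0144 = 0.3340.
After j more steps, ‖r_{3+j}‖ ≈ 0.00481·ρ^j; need ρ^j ≤ 5.0e-7/0.00481 = 0.00010395.
j ≥ ln(0.00010395)/ln(0.3340) = -9.1716/-1.09661 = 8.364.
So 9 more iterations are needed.

9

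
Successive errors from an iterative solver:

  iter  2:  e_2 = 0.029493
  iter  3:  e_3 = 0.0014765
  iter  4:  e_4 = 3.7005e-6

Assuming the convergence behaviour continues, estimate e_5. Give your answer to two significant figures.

2.3e-11

First estimate the order: p ≈ ln(e_4/e_3) / ln(e_3/e_2) = ln(3.7005e-6/0.0014765)/ln(0.0014765/0.029493) = ln(0.00250626)/ln(0.0500627) ≈ 2.0000.
Then e_5 ≈ e_4·(e_4/e_3)^p = 3.7005e-6·(0.00250626)^2.0000 = 3.7005e-6·6.28134e-06 ≈ 2.324e-11.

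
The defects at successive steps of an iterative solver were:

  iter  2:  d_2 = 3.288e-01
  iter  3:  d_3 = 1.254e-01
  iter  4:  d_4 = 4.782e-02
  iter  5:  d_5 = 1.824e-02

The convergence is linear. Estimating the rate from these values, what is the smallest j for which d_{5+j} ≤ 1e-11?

23

Rate ρ ≈ d_5/d_4 = 1.824e-02/4.782e-02 = 0.3814.
After j more steps, d_{5+j} ≈ 1.824e-02·ρ^j; need ρ^j ≤ 1e-11/1.824e-02 = 5.48246e-10.
j ≥ ln(5.48246e-10)/ln(0.3814) = -21.3243/-0.96391 = 22.123.
So 23 more iterations are needed.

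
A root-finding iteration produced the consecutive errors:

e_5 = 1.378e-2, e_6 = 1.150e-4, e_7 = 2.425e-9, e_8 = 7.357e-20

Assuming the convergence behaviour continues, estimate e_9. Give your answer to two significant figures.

1.6e-43

First estimate the order: p ≈ ln(e_8/e_7) / ln(e_7/e_6) = ln(7.357e-20/2.425e-9)/ln(2.425e-9/1.150e-4) = ln(3.03381e-11)/ln(2.1087e-05) ≈ 2.2494.
Then e_9 ≈ e_8·(e_8/e_7)^p = 7.357e-20·(3.03381e-11)^2.2494 = 7.357e-20·2.19172e-24 ≈ 1.612e-43.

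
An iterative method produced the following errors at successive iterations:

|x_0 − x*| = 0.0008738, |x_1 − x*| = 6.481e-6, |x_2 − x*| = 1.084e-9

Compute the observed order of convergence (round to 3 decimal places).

p ≈ ln(|x_2 − x*|/|x_1 − x*|) / ln(|x_1 − x*|/|x_0 − x*|)
  = ln(1.084e-9/6.481e-6) / ln(6.481e-6/0.0008738)
  = ln(0.000167258) / ln(0.00741703)
  = -8.695973 / -4.903977 ≈ 1.773249

1.773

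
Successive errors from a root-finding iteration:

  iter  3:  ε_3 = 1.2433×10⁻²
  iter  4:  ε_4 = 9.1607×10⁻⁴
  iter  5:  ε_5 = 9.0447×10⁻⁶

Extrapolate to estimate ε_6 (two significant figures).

First estimate the order: p ≈ ln(ε_5/ε_4) / ln(ε_4/ε_3) = ln(9.0447×10⁻⁶/9.1607×10⁻⁴)/ln(9.1607×10⁻⁴/1.2433×10⁻²) = ln(0.00987337)/ln(0.0736805) ≈ 1.7707.
Then ε_6 ≈ ε_5·(ε_5/ε_4)^p = 9.0447×10⁻⁶·(0.00987337)^1.7707 = 9.0447×10⁻⁶·0.000281061 ≈ 2.542e-09.

2.5e-9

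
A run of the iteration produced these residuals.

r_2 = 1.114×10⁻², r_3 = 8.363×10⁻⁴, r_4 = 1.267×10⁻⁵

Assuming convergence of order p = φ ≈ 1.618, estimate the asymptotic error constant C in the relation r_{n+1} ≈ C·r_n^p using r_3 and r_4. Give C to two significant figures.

C ≈ r_4 / r_3^1.618
  = 1.267×10⁻⁵ / (8.363×10⁻⁴)^1.618
  = 1.267×10⁻⁵ / 1.04805e-05 ≈ 1.2089

1.2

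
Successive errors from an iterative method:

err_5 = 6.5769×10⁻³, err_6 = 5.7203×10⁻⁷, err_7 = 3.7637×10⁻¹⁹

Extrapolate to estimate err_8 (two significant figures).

1.1e-55

First estimate the order: p ≈ ln(err_7/err_6) / ln(err_6/err_5) = ln(3.7637×10⁻¹⁹/5.7203×10⁻⁷)/ln(5.7203×10⁻⁷/6.5769×10⁻³) = ln(6.57955e-13)/ln(8.69756e-05) ≈ 3.0000.
Then err_8 ≈ err_7·(err_7/err_6)^p = 3.7637×10⁻¹⁹·(6.57955e-13)^3.0000 = 3.7637×10⁻¹⁹·2.84832e-37 ≈ 1.072e-55.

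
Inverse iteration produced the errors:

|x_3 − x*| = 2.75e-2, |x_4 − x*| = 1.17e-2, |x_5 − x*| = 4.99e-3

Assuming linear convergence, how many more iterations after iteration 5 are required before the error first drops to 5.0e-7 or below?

11

Rate ρ ≈ |x_5 − x*|/|x_4 − x*| = 4.99e-3/1.17e-2 = 0.4265.
After j more steps, |x_{5+j} − x*| ≈ 4.99e-3·ρ^j; need ρ^j ≤ 5.0e-7/4.99e-3 = 0.0001002.
j ≥ ln(0.0001002)/ln(0.4265) = -9.2083/-0.85214 = 10.806.
So 11 more iterations are needed.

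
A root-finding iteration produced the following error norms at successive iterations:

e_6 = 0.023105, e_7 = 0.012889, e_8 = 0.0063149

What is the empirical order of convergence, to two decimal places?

p ≈ ln(e_8/e_7) / ln(e_7/e_6)
  = ln(0.0063149/0.012889) / ln(0.012889/0.023105)
  = ln(0.489945) / ln(0.557845)
  = -0.71346 / -0.58367 ≈ 1.22237

1.22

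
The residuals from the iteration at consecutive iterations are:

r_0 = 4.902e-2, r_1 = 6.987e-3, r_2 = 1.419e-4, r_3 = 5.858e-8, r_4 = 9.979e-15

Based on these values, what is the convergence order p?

2

Consecutive ratios: r_4/r_3 = 9.979e-15/5.858e-8 = 1.70348e-07, r_3/r_2 = 5.858e-8/1.419e-4 = 0.000412826.
p ≈ ln(1.70348e-07)/ln(0.000412826) = -15.5854/-7.7925 ≈ 2.00.
So the convergence is quadratic (order 2).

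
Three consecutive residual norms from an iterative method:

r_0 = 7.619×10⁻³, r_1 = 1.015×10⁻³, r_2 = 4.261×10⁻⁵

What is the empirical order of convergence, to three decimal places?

p ≈ ln(r_2/r_1) / ln(r_1/r_0)
  = ln(4.261×10⁻⁵/1.015×10⁻³) / ln(1.015×10⁻³/7.619×10⁻³)
  = ln(0.0419803) / ln(0.13322)
  = -3.170555 / -2.015753 ≈ 1.572889

1.573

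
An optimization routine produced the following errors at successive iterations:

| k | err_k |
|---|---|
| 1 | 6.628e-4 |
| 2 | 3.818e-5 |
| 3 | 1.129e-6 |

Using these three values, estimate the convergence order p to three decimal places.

1.234

p ≈ ln(err_3/err_2) / ln(err_2/err_1)
  = ln(1.129e-6/3.818e-5) / ln(3.818e-5/6.628e-4)
  = ln(0.0295705) / ln(0.0576041)
  = -3.520978 / -2.854162 ≈ 1.233629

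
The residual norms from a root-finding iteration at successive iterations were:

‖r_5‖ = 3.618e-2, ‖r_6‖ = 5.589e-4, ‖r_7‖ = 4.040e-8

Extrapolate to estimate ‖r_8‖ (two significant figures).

1.4e-17

First estimate the order: p ≈ ln(‖r_7‖/‖r_6‖) / ln(‖r_6‖/‖r_5‖) = ln(4.040e-8/5.589e-4)/ln(5.589e-4/3.618e-2) = ln(7.22848e-05)/ln(0.0154478) ≈ 2.2864.
Then ‖r_8‖ ≈ ‖r_7‖·(‖r_7‖/‖r_6‖)^p = 4.040e-8·(7.22848e-05)^2.2864 = 4.040e-8·3.40506e-10 ≈ 1.376e-17.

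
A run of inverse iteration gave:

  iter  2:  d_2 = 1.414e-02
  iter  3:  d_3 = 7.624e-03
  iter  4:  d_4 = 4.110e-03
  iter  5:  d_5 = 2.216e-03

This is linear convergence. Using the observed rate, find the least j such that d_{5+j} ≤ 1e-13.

39

Rate ρ ≈ d_5/d_4 = 2.216e-03/4.110e-03 = 0.5392.
After j more steps, d_{5+j} ≈ 2.216e-03·ρ^j; need ρ^j ≤ 1e-13/2.216e-03 = 4.51264e-11.
j ≥ ln(4.51264e-11)/ln(0.5392) = -23.8216/-0.61767 = 38.567.
So 39 more iterations are needed.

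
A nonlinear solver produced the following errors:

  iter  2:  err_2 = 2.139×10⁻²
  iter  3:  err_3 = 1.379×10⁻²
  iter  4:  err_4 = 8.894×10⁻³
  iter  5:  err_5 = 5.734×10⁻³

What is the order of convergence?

Consecutive ratios: err_5/err_4 = 5.734×10⁻³/8.894×10⁻³ = 0.644704, err_4/err_3 = 8.894×10⁻³/1.379×10⁻² = 0.64496.
p ≈ ln(0.644704)/ln(0.64496) = -0.4390/-0.4386 ≈ 1.00.
So the convergence is linear (order 1).

1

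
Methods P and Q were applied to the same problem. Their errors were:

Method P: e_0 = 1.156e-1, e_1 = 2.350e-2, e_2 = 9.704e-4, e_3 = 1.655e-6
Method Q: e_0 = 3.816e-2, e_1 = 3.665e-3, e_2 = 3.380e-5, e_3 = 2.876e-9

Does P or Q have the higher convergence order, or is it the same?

Method P: p ≈ ln(1.655e-6/9.704e-4)/ln(9.704e-4/2.350e-2) ≈ 2.00.
Method Q: p ≈ ln(2.876e-9/3.380e-5)/ln(3.380e-5/3.665e-3) ≈ 2.00.
Both orders ≈ 2.0 — effectively the same.

same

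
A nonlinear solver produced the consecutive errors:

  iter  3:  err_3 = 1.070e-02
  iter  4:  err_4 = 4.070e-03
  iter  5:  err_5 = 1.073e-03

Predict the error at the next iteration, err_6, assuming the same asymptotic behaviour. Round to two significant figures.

1.7e-4

First estimate the order: p ≈ ln(err_5/err_4) / ln(err_4/err_3) = ln(1.073e-03/4.070e-03)/ln(4.070e-03/1.070e-02) = ln(0.263636)/ln(0.380374) ≈ 1.3793.
Then err_6 ≈ err_5·(err_5/err_4)^p = 1.073e-03·(0.263636)^1.3793 = 1.073e-03·0.158998 ≈ 0.0001706.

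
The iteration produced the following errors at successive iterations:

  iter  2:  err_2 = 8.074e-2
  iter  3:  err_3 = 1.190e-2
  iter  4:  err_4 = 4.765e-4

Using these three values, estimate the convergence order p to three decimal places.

p ≈ ln(err_4/err_3) / ln(err_3/err_2)
  = ln(4.765e-4/1.190e-2) / ln(1.190e-2/8.074e-2)
  = ln(0.040042) / ln(0.147387)
  = -3.217826 / -1.914693 ≈ 1.680596

1.681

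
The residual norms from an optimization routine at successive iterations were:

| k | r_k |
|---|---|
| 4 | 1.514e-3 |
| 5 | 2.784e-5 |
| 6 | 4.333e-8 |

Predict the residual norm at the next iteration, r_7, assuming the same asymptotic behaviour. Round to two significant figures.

First estimate the order: p ≈ ln(r_6/r_5) / ln(r_5/r_4) = ln(4.333e-8/2.784e-5)/ln(2.784e-5/1.514e-3) = ln(0.00155639)/ln(0.0183884) ≈ 1.6180.
Then r_7 ≈ r_6·(r_6/r_5)^p = 4.333e-8·(0.00155639)^1.6180 = 4.333e-8·2.86317e-05 ≈ 1.241e-12.

1.2e-12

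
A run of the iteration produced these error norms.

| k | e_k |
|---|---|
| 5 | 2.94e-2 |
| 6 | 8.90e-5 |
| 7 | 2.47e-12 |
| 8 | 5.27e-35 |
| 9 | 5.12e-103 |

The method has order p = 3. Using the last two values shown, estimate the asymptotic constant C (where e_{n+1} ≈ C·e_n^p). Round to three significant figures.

3.50

C ≈ e_9 / e_8^3
  = 5.12e-103 / (5.27e-35)^3
  = 5.12e-103 / 1.46363e-103 ≈ 3.4981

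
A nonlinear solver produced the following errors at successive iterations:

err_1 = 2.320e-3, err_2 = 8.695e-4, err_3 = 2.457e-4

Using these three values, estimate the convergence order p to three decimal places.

p ≈ ln(err_3/err_2) / ln(err_2/err_1)
  = ln(2.457e-4/8.695e-4) / ln(8.695e-4/2.320e-3)
  = ln(0.282576) / ln(0.374784)
  = -1.263808 / -0.981405 ≈ 1.287754

1.288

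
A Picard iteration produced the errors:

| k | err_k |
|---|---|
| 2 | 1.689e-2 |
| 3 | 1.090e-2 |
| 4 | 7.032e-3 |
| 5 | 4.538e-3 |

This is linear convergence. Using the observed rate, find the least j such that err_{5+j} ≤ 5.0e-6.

Rate ρ ≈ err_5/err_4 = 4.538e-3/7.032e-3 = 0.6453.
After j more steps, err_{5+j} ≈ 4.538e-3·ρ^j; need ρ^j ≤ 5.0e-6/4.538e-3 = 0.00110181.
j ≥ ln(0.00110181)/ln(0.6453) = -6.8108/-0.43804 = 15.548.
So 16 more iterations are needed.

16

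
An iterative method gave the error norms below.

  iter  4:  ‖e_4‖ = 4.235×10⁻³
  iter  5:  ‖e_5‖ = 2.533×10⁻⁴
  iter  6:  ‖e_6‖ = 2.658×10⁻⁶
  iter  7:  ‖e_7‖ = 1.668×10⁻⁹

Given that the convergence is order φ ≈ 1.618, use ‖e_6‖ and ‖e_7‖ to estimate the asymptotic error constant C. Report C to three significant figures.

C ≈ ‖e_7‖ / ‖e_6‖^1.618
  = 1.668×10⁻⁹ / (2.658×10⁻⁶)^1.618
  = 1.668×10⁻⁹ / 9.52642e-10 ≈ 1.7509

1.75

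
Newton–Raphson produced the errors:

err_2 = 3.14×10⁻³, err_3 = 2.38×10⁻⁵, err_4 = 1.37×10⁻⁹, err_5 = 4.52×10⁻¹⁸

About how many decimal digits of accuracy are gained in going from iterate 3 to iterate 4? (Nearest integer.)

Digits gained ≈ log₁₀(err_3/err_4) = log₁₀(2.38×10⁻⁵/1.37×10⁻⁹) = log₁₀(17372.3) ≈ 4.240.

4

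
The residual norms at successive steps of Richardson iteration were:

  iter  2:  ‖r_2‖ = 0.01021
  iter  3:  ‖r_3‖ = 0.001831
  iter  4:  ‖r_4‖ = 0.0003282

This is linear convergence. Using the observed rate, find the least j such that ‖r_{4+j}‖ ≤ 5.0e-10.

8

Rate ρ ≈ ‖r_4‖/‖r_3‖ = 0.0003282/0.001831 = 0.1792.
After j more steps, ‖r_{4+j}‖ ≈ 0.0003282·ρ^j; need ρ^j ≤ 5.0e-10/0.0003282 = 1.52346e-06.
j ≥ ln(1.52346e-06)/ln(0.1792) = -13.3945/-1.71925 = 7.791.
So 8 more iterations are needed.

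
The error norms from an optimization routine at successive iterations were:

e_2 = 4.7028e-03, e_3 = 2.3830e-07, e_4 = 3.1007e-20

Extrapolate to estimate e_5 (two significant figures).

6.8e-59

First estimate the order: p ≈ ln(e_4/e_3) / ln(e_3/e_2) = ln(3.1007e-20/2.3830e-07)/ln(2.3830e-07/4.7028e-03) = ln(1.30117e-13)/ln(5.06719e-05) ≈ 3.0000.
Then e_5 ≈ e_4·(e_4/e_3)^p = 3.1007e-20·(1.30117e-13)^3.0000 = 3.1007e-20·2.20294e-39 ≈ 6.831e-59.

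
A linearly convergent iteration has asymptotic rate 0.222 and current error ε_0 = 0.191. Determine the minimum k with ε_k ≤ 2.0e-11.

16

After k steps, ε_k ≈ 0.191·0.222^k.
Need 0.222^k ≤ 2.0e-11/0.191 = 1.04712e-10.
k ≥ ln(1.04712e-10)/ln(0.222) = -22.9798/-1.50508 = 15.268.
Smallest integer k = 16.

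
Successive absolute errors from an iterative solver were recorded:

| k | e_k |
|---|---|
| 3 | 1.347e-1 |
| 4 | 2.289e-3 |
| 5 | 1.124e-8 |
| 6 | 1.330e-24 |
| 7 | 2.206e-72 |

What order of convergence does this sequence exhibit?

3

Consecutive ratios: e_7/e_6 = 2.206e-72/1.330e-24 = 1.65865e-48, e_6/e_5 = 1.330e-24/1.124e-8 = 1.18327e-16.
p ≈ ln(1.65865e-48)/ln(1.18327e-16) = -110.0181/-36.6731 ≈ 3.00.
So the convergence is cubic (order 3).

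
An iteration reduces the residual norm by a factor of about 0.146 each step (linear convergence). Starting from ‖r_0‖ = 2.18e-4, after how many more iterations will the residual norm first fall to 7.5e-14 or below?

After k steps, ‖r_k‖ ≈ 2.18e-4·0.146^k.
Need 0.146^k ≤ 7.5e-14/2.18e-4 = 3.44037e-10.
k ≥ ln(3.44037e-10)/ln(0.146) = -21.7903/-1.92415 = 11.325.
Smallest integer k = 12.

12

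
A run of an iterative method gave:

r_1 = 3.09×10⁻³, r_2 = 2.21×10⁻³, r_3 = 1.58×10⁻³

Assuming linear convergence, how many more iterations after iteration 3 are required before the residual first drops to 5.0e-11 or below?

Rate ρ ≈ r_3/r_2 = 1.58×10⁻³/2.21×10⁻³ = 0.7149.
After j more steps, r_{3+j} ≈ 1.58×10⁻³·ρ^j; need ρ^j ≤ 5.0e-11/1.58×10⁻³ = 3.16456e-08.
j ≥ ln(3.16456e-08)/ln(0.7149) = -17.2687/-0.33561 = 51.455.
So 52 more iterations are needed.

52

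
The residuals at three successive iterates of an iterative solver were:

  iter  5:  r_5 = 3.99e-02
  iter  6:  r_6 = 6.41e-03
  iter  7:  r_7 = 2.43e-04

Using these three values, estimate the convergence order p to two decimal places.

p ≈ ln(r_7/r_6) / ln(r_6/r_5)
  = ln(2.43e-04/6.41e-03) / ln(6.41e-03/3.99e-02)
  = ln(0.0379095) / ln(0.160652)
  = -3.27255 / -1.82851 ≈ 1.78974

1.79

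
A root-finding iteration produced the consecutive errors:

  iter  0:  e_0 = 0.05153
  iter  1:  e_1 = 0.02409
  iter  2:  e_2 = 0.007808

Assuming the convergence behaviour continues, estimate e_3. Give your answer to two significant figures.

1.5e-3

First estimate the order: p ≈ ln(e_2/e_1) / ln(e_1/e_0) = ln(0.007808/0.02409)/ln(0.02409/0.05153) = ln(0.324118)/ln(0.467495) ≈ 1.4817.
Then e_3 ≈ e_2·(e_2/e_1)^p = 0.007808·(0.324118)^1.4817 = 0.007808·0.188369 ≈ 0.001471.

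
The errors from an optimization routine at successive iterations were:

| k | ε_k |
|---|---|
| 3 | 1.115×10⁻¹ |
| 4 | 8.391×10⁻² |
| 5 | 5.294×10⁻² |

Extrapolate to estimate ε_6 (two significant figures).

2.5e-2

First estimate the order: p ≈ ln(ε_5/ε_4) / ln(ε_4/ε_3) = ln(5.294×10⁻²/8.391×10⁻²)/ln(8.391×10⁻²/1.115×10⁻¹) = ln(0.630914)/ln(0.752556) ≈ 1.6202.
Then ε_6 ≈ ε_5·(ε_5/ε_4)^p = 5.294×10⁻²·(0.630914)^1.6202 = 5.294×10⁻²·0.474146 ≈ 0.0251.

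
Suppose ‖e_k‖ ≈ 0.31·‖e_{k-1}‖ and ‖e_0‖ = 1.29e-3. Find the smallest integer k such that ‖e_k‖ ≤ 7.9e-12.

17

After k steps, ‖e_k‖ ≈ 1.29e-3·0.31^k.
Need 0.31^k ≤ 7.9e-12/1.29e-3 = 6.12403e-09.
k ≥ ln(6.12403e-09)/ln(0.31) = -18.9110/-1.17118 = 16.147.
Smallest integer k = 17.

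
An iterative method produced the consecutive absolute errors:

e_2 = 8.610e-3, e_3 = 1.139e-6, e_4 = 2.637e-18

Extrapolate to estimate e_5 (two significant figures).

First estimate the order: p ≈ ln(e_4/e_3) / ln(e_3/e_2) = ln(2.637e-18/1.139e-6)/ln(1.139e-6/8.610e-3) = ln(2.31519e-12)/ln(0.000132288) ≈ 3.0000.
Then e_5 ≈ e_4·(e_4/e_3)^p = 2.637e-18·(2.31519e-12)^3.0000 = 2.637e-18·1.24097e-35 ≈ 3.272e-53.

3.3e-53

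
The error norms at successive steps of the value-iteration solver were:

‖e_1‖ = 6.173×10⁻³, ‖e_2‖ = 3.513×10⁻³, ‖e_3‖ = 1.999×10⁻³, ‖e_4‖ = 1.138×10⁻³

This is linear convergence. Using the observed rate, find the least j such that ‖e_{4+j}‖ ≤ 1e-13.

Rate ρ ≈ ‖e_4‖/‖e_3‖ = 1.138×10⁻³/1.999×10⁻³ = 0.5693.
After j more steps, ‖e_{4+j}‖ ≈ 1.138×10⁻³·ρ^j; need ρ^j ≤ 1e-13/1.138×10⁻³ = 8.78735e-11.
j ≥ ln(8.78735e-11)/ln(0.5693) = -23.1551/-0.56335 = 41.103.
So 42 more iterations are needed.

42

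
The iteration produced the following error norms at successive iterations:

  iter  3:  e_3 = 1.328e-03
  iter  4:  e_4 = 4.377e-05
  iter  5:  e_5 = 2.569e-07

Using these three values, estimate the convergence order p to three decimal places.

1.506

p ≈ ln(e_5/e_4) / ln(e_4/e_3)
  = ln(2.569e-07/4.377e-05) / ln(4.377e-05/1.328e-03)
  = ln(0.00586932) / ln(0.0329593)
  = -5.138016 / -3.412482 ≈ 1.505654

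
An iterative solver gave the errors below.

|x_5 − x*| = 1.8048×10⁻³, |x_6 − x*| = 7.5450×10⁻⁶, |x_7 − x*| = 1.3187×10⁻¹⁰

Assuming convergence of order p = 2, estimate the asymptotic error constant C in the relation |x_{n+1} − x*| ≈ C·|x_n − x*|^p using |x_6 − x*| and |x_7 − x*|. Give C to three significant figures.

2.32

C ≈ |x_7 − x*| / |x_6 − x*|^2
  = 1.3187×10⁻¹⁰ / (7.5450×10⁻⁶)^2
  = 1.3187×10⁻¹⁰ / 5.6927e-11 ≈ 2.3165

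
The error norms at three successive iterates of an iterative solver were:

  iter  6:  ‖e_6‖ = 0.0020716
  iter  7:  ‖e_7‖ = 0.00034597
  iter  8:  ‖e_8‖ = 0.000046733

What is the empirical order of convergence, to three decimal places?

p ≈ ln(‖e_8‖/‖e_7‖) / ln(‖e_7‖/‖e_6‖)
  = ln(0.000046733/0.00034597) / ln(0.00034597/0.0020716)
  = ln(0.135078) / ln(0.167006)
  = -2.001903 / -1.789726 ≈ 1.118553

1.119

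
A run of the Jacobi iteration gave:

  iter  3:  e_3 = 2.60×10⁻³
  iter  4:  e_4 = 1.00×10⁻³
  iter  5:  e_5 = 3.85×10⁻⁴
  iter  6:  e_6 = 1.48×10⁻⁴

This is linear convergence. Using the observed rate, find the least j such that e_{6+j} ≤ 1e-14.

25

Rate ρ ≈ e_6/e_5 = 1.48×10⁻⁴/3.85×10⁻⁴ = 0.3844.
After j more steps, e_{6+j} ≈ 1.48×10⁻⁴·ρ^j; need ρ^j ≤ 1e-14/1.48×10⁻⁴ = 6.75676e-11.
j ≥ ln(6.75676e-11)/ln(0.3844) = -23.4179/-0.95607 = 24.494.
So 25 more iterations are needed.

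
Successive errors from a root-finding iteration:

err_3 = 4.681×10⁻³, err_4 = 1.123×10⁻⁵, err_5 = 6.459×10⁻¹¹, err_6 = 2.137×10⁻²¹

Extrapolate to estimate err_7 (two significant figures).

2.3e-42

First estimate the order: p ≈ ln(err_6/err_5) / ln(err_5/err_4) = ln(2.137×10⁻²¹/6.459×10⁻¹¹)/ln(6.459×10⁻¹¹/1.123×10⁻⁵) = ln(3.30856e-11)/ln(5.75156e-06) ≈ 2.0000.
Then err_7 ≈ err_6·(err_6/err_5)^p = 2.137×10⁻²¹·(3.30856e-11)^2.0000 = 2.137×10⁻²¹·1.09466e-21 ≈ 2.339e-42.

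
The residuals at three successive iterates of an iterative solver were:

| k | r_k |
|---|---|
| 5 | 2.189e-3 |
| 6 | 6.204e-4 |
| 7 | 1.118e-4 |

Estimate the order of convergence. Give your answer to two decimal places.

1.36

p ≈ ln(r_7/r_6) / ln(r_6/r_5)
  = ln(1.118e-4/6.204e-4) / ln(6.204e-4/2.189e-3)
  = ln(0.180206) / ln(0.283417)
  = -1.71365 / -1.26084 ≈ 1.35913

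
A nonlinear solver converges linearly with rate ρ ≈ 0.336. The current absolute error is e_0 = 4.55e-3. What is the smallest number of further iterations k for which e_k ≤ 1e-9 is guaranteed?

After k steps, e_k ≈ 4.55e-3·0.336^k.
Need 0.336^k ≤ 1e-9/4.55e-3 = 2.1978e-07.
k ≥ ln(2.1978e-07)/ln(0.336) = -15.3306/-1.09064 = 14.057.
Smallest integer k = 15.

15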